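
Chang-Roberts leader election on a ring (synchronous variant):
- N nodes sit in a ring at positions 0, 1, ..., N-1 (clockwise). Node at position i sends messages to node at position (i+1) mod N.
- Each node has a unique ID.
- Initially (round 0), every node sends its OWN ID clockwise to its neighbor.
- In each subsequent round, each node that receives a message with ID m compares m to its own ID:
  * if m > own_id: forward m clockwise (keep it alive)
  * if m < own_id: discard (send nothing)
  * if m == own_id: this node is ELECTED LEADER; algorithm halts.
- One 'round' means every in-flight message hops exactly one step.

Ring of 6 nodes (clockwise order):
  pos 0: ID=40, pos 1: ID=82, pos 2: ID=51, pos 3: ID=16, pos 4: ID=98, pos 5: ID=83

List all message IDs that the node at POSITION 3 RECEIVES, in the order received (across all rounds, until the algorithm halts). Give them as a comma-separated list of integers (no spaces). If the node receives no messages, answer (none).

Answer: 51,82,83,98

Derivation:
Round 1: pos1(id82) recv 40: drop; pos2(id51) recv 82: fwd; pos3(id16) recv 51: fwd; pos4(id98) recv 16: drop; pos5(id83) recv 98: fwd; pos0(id40) recv 83: fwd
Round 2: pos3(id16) recv 82: fwd; pos4(id98) recv 51: drop; pos0(id40) recv 98: fwd; pos1(id82) recv 83: fwd
Round 3: pos4(id98) recv 82: drop; pos1(id82) recv 98: fwd; pos2(id51) recv 83: fwd
Round 4: pos2(id51) recv 98: fwd; pos3(id16) recv 83: fwd
Round 5: pos3(id16) recv 98: fwd; pos4(id98) recv 83: drop
Round 6: pos4(id98) recv 98: ELECTED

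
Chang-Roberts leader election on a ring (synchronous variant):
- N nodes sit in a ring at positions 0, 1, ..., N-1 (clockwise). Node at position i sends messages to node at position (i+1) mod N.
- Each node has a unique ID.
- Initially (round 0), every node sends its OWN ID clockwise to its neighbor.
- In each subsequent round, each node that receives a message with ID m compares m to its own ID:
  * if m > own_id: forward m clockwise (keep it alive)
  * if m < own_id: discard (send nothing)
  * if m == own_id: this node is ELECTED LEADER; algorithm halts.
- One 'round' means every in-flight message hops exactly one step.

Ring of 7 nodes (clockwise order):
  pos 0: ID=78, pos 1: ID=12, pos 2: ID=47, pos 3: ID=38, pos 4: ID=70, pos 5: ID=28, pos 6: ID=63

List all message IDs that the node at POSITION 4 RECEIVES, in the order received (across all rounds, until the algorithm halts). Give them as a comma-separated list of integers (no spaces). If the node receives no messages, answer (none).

Answer: 38,47,78

Derivation:
Round 1: pos1(id12) recv 78: fwd; pos2(id47) recv 12: drop; pos3(id38) recv 47: fwd; pos4(id70) recv 38: drop; pos5(id28) recv 70: fwd; pos6(id63) recv 28: drop; pos0(id78) recv 63: drop
Round 2: pos2(id47) recv 78: fwd; pos4(id70) recv 47: drop; pos6(id63) recv 70: fwd
Round 3: pos3(id38) recv 78: fwd; pos0(id78) recv 70: drop
Round 4: pos4(id70) recv 78: fwd
Round 5: pos5(id28) recv 78: fwd
Round 6: pos6(id63) recv 78: fwd
Round 7: pos0(id78) recv 78: ELECTED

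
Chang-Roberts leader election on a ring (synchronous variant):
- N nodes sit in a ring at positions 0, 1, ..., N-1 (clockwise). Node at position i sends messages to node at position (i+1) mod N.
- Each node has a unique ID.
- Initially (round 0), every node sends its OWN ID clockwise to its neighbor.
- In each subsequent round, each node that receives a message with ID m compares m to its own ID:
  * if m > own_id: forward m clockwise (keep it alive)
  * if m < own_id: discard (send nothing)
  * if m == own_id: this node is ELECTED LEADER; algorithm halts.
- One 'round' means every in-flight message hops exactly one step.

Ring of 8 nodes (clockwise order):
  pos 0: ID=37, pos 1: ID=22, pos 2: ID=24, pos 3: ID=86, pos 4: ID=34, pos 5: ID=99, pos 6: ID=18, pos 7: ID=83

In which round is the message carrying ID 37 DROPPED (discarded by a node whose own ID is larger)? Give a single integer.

Answer: 3

Derivation:
Round 1: pos1(id22) recv 37: fwd; pos2(id24) recv 22: drop; pos3(id86) recv 24: drop; pos4(id34) recv 86: fwd; pos5(id99) recv 34: drop; pos6(id18) recv 99: fwd; pos7(id83) recv 18: drop; pos0(id37) recv 83: fwd
Round 2: pos2(id24) recv 37: fwd; pos5(id99) recv 86: drop; pos7(id83) recv 99: fwd; pos1(id22) recv 83: fwd
Round 3: pos3(id86) recv 37: drop; pos0(id37) recv 99: fwd; pos2(id24) recv 83: fwd
Round 4: pos1(id22) recv 99: fwd; pos3(id86) recv 83: drop
Round 5: pos2(id24) recv 99: fwd
Round 6: pos3(id86) recv 99: fwd
Round 7: pos4(id34) recv 99: fwd
Round 8: pos5(id99) recv 99: ELECTED
Message ID 37 originates at pos 0; dropped at pos 3 in round 3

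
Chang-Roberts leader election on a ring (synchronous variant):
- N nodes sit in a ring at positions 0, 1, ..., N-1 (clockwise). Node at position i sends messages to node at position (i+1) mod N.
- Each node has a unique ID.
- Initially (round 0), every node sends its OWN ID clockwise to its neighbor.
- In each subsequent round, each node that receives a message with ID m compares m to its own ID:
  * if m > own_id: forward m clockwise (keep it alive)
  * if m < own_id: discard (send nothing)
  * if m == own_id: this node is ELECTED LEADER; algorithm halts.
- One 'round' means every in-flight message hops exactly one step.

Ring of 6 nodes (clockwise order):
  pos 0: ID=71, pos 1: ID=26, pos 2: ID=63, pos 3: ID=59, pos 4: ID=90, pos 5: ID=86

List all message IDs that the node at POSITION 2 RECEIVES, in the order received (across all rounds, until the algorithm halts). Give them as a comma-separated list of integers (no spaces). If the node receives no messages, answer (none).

Answer: 26,71,86,90

Derivation:
Round 1: pos1(id26) recv 71: fwd; pos2(id63) recv 26: drop; pos3(id59) recv 63: fwd; pos4(id90) recv 59: drop; pos5(id86) recv 90: fwd; pos0(id71) recv 86: fwd
Round 2: pos2(id63) recv 71: fwd; pos4(id90) recv 63: drop; pos0(id71) recv 90: fwd; pos1(id26) recv 86: fwd
Round 3: pos3(id59) recv 71: fwd; pos1(id26) recv 90: fwd; pos2(id63) recv 86: fwd
Round 4: pos4(id90) recv 71: drop; pos2(id63) recv 90: fwd; pos3(id59) recv 86: fwd
Round 5: pos3(id59) recv 90: fwd; pos4(id90) recv 86: drop
Round 6: pos4(id90) recv 90: ELECTED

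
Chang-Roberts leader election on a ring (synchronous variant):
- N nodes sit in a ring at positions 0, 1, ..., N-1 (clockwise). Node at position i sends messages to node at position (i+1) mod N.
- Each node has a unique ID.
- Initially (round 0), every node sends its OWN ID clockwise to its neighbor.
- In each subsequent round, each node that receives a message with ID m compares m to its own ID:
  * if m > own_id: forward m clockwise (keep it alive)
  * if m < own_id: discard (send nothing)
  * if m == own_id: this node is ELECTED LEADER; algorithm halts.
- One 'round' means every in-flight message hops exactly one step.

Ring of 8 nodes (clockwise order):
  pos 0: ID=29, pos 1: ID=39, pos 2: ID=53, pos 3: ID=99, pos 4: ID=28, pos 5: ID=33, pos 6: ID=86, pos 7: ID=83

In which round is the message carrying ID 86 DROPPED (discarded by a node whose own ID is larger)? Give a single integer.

Answer: 5

Derivation:
Round 1: pos1(id39) recv 29: drop; pos2(id53) recv 39: drop; pos3(id99) recv 53: drop; pos4(id28) recv 99: fwd; pos5(id33) recv 28: drop; pos6(id86) recv 33: drop; pos7(id83) recv 86: fwd; pos0(id29) recv 83: fwd
Round 2: pos5(id33) recv 99: fwd; pos0(id29) recv 86: fwd; pos1(id39) recv 83: fwd
Round 3: pos6(id86) recv 99: fwd; pos1(id39) recv 86: fwd; pos2(id53) recv 83: fwd
Round 4: pos7(id83) recv 99: fwd; pos2(id53) recv 86: fwd; pos3(id99) recv 83: drop
Round 5: pos0(id29) recv 99: fwd; pos3(id99) recv 86: drop
Round 6: pos1(id39) recv 99: fwd
Round 7: pos2(id53) recv 99: fwd
Round 8: pos3(id99) recv 99: ELECTED
Message ID 86 originates at pos 6; dropped at pos 3 in round 5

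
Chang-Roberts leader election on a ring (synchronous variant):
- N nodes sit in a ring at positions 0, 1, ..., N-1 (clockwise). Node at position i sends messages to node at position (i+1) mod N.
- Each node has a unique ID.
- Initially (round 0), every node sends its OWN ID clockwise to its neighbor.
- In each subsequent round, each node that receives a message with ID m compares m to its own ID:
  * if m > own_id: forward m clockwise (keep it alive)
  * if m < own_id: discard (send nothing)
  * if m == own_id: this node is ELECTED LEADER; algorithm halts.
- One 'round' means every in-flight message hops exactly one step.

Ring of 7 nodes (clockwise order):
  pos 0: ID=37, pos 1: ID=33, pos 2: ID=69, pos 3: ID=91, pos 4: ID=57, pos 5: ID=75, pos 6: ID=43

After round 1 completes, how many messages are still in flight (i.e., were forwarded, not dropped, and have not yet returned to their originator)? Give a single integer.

Answer: 4

Derivation:
Round 1: pos1(id33) recv 37: fwd; pos2(id69) recv 33: drop; pos3(id91) recv 69: drop; pos4(id57) recv 91: fwd; pos5(id75) recv 57: drop; pos6(id43) recv 75: fwd; pos0(id37) recv 43: fwd
After round 1: 4 messages still in flight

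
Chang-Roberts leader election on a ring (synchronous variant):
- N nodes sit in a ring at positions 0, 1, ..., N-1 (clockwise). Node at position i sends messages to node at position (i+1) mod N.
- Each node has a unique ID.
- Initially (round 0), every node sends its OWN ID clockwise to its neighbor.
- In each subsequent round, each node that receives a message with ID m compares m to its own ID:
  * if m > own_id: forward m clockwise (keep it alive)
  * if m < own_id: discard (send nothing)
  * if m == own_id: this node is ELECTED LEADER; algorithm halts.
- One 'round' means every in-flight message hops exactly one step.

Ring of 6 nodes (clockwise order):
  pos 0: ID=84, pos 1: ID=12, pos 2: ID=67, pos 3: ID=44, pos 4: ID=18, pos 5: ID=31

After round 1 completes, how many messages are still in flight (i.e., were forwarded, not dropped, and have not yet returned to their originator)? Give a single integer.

Answer: 3

Derivation:
Round 1: pos1(id12) recv 84: fwd; pos2(id67) recv 12: drop; pos3(id44) recv 67: fwd; pos4(id18) recv 44: fwd; pos5(id31) recv 18: drop; pos0(id84) recv 31: drop
After round 1: 3 messages still in flight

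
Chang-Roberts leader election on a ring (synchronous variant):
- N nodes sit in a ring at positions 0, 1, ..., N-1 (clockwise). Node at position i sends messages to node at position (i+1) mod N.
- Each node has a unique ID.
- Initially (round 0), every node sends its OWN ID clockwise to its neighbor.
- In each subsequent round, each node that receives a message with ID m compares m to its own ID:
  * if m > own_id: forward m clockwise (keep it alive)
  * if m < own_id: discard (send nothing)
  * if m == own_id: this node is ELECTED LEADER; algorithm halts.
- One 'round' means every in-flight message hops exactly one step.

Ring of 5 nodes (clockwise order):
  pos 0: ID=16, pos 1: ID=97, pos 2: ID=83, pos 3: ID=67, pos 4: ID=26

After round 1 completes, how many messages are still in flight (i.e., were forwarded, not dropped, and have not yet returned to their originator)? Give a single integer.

Answer: 4

Derivation:
Round 1: pos1(id97) recv 16: drop; pos2(id83) recv 97: fwd; pos3(id67) recv 83: fwd; pos4(id26) recv 67: fwd; pos0(id16) recv 26: fwd
After round 1: 4 messages still in flight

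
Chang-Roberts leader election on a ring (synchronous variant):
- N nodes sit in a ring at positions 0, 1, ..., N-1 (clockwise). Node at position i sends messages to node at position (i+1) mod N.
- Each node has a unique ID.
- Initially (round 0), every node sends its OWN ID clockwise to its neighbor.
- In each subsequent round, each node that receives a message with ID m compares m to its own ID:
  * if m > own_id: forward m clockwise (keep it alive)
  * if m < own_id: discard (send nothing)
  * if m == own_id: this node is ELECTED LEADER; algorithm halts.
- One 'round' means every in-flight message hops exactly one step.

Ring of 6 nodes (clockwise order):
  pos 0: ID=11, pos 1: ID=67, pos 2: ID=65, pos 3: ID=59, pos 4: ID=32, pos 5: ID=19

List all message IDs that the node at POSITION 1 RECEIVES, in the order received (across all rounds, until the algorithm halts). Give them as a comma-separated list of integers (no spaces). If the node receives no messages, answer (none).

Answer: 11,19,32,59,65,67

Derivation:
Round 1: pos1(id67) recv 11: drop; pos2(id65) recv 67: fwd; pos3(id59) recv 65: fwd; pos4(id32) recv 59: fwd; pos5(id19) recv 32: fwd; pos0(id11) recv 19: fwd
Round 2: pos3(id59) recv 67: fwd; pos4(id32) recv 65: fwd; pos5(id19) recv 59: fwd; pos0(id11) recv 32: fwd; pos1(id67) recv 19: drop
Round 3: pos4(id32) recv 67: fwd; pos5(id19) recv 65: fwd; pos0(id11) recv 59: fwd; pos1(id67) recv 32: drop
Round 4: pos5(id19) recv 67: fwd; pos0(id11) recv 65: fwd; pos1(id67) recv 59: drop
Round 5: pos0(id11) recv 67: fwd; pos1(id67) recv 65: drop
Round 6: pos1(id67) recv 67: ELECTED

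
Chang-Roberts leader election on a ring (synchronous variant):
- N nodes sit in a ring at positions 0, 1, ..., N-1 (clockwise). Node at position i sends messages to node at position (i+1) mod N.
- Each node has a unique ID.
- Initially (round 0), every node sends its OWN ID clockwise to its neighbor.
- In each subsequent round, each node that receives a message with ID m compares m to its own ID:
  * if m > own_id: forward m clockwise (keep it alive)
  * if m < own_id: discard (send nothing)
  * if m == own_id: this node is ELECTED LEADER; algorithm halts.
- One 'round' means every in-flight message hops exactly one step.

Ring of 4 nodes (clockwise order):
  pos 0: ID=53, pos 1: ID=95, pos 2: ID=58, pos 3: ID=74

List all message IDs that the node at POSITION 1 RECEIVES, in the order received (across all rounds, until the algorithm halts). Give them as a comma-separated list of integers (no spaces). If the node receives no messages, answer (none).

Answer: 53,74,95

Derivation:
Round 1: pos1(id95) recv 53: drop; pos2(id58) recv 95: fwd; pos3(id74) recv 58: drop; pos0(id53) recv 74: fwd
Round 2: pos3(id74) recv 95: fwd; pos1(id95) recv 74: drop
Round 3: pos0(id53) recv 95: fwd
Round 4: pos1(id95) recv 95: ELECTED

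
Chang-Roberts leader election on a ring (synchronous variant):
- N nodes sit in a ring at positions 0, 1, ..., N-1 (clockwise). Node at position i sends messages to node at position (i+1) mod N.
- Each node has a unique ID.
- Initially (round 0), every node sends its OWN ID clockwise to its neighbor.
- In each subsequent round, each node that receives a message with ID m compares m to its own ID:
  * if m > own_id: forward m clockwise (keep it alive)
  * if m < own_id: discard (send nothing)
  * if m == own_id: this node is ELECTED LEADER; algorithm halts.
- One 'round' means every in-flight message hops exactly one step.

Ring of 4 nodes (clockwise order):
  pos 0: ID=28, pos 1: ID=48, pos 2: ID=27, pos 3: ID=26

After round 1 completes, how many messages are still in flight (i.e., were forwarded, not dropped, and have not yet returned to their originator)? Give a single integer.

Answer: 2

Derivation:
Round 1: pos1(id48) recv 28: drop; pos2(id27) recv 48: fwd; pos3(id26) recv 27: fwd; pos0(id28) recv 26: drop
After round 1: 2 messages still in flight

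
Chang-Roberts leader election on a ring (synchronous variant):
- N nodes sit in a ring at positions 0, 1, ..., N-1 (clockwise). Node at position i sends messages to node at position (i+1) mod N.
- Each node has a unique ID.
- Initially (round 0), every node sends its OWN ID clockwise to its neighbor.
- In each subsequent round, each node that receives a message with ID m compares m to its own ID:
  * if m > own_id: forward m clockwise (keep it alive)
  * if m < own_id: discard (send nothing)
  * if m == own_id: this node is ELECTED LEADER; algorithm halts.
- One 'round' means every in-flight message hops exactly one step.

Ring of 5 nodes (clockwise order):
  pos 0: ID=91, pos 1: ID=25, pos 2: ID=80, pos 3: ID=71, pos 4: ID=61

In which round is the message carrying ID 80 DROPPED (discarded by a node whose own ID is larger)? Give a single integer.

Answer: 3

Derivation:
Round 1: pos1(id25) recv 91: fwd; pos2(id80) recv 25: drop; pos3(id71) recv 80: fwd; pos4(id61) recv 71: fwd; pos0(id91) recv 61: drop
Round 2: pos2(id80) recv 91: fwd; pos4(id61) recv 80: fwd; pos0(id91) recv 71: drop
Round 3: pos3(id71) recv 91: fwd; pos0(id91) recv 80: drop
Round 4: pos4(id61) recv 91: fwd
Round 5: pos0(id91) recv 91: ELECTED
Message ID 80 originates at pos 2; dropped at pos 0 in round 3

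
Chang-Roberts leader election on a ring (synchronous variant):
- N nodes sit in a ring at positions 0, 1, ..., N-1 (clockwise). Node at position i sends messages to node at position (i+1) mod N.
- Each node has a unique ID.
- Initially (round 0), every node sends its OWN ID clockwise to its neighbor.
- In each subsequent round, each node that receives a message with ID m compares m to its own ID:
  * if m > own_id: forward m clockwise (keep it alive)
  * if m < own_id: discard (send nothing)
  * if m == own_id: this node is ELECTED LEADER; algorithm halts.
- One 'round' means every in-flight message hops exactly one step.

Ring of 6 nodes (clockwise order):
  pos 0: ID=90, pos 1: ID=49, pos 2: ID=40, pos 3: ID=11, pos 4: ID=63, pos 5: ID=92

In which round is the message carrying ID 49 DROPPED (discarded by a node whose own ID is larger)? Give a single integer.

Round 1: pos1(id49) recv 90: fwd; pos2(id40) recv 49: fwd; pos3(id11) recv 40: fwd; pos4(id63) recv 11: drop; pos5(id92) recv 63: drop; pos0(id90) recv 92: fwd
Round 2: pos2(id40) recv 90: fwd; pos3(id11) recv 49: fwd; pos4(id63) recv 40: drop; pos1(id49) recv 92: fwd
Round 3: pos3(id11) recv 90: fwd; pos4(id63) recv 49: drop; pos2(id40) recv 92: fwd
Round 4: pos4(id63) recv 90: fwd; pos3(id11) recv 92: fwd
Round 5: pos5(id92) recv 90: drop; pos4(id63) recv 92: fwd
Round 6: pos5(id92) recv 92: ELECTED
Message ID 49 originates at pos 1; dropped at pos 4 in round 3

Answer: 3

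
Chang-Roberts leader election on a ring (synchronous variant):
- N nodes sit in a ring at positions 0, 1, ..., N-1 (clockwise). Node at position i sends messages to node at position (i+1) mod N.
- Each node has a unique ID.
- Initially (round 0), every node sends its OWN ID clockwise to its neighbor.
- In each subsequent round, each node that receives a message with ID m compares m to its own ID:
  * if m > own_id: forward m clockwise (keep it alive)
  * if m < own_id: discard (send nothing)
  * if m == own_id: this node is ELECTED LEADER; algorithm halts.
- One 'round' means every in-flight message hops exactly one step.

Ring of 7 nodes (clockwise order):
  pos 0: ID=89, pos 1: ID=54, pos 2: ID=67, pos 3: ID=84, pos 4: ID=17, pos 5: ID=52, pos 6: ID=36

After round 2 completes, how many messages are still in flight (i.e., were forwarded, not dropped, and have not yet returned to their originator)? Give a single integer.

Round 1: pos1(id54) recv 89: fwd; pos2(id67) recv 54: drop; pos3(id84) recv 67: drop; pos4(id17) recv 84: fwd; pos5(id52) recv 17: drop; pos6(id36) recv 52: fwd; pos0(id89) recv 36: drop
Round 2: pos2(id67) recv 89: fwd; pos5(id52) recv 84: fwd; pos0(id89) recv 52: drop
After round 2: 2 messages still in flight

Answer: 2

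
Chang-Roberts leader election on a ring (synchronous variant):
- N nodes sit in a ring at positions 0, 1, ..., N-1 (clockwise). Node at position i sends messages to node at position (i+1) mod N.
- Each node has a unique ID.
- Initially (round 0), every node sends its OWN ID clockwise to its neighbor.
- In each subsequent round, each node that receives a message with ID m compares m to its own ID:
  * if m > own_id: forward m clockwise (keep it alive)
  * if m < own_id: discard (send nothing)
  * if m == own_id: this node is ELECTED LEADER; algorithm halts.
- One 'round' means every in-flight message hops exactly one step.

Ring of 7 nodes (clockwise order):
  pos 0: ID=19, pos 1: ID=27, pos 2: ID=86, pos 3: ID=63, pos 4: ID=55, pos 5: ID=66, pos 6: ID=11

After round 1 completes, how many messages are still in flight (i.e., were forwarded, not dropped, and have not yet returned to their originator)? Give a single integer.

Round 1: pos1(id27) recv 19: drop; pos2(id86) recv 27: drop; pos3(id63) recv 86: fwd; pos4(id55) recv 63: fwd; pos5(id66) recv 55: drop; pos6(id11) recv 66: fwd; pos0(id19) recv 11: drop
After round 1: 3 messages still in flight

Answer: 3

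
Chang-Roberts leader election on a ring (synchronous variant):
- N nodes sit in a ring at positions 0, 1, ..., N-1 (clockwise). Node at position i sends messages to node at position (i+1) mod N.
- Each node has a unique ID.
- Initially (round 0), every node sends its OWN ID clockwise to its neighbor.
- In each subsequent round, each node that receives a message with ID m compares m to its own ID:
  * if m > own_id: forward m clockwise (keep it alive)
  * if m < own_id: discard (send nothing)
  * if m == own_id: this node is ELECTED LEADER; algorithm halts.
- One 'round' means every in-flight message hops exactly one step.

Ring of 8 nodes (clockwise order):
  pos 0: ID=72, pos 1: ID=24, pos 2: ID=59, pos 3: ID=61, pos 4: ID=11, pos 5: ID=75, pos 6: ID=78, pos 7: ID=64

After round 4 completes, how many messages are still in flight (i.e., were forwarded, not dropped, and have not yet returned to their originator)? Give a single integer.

Round 1: pos1(id24) recv 72: fwd; pos2(id59) recv 24: drop; pos3(id61) recv 59: drop; pos4(id11) recv 61: fwd; pos5(id75) recv 11: drop; pos6(id78) recv 75: drop; pos7(id64) recv 78: fwd; pos0(id72) recv 64: drop
Round 2: pos2(id59) recv 72: fwd; pos5(id75) recv 61: drop; pos0(id72) recv 78: fwd
Round 3: pos3(id61) recv 72: fwd; pos1(id24) recv 78: fwd
Round 4: pos4(id11) recv 72: fwd; pos2(id59) recv 78: fwd
After round 4: 2 messages still in flight

Answer: 2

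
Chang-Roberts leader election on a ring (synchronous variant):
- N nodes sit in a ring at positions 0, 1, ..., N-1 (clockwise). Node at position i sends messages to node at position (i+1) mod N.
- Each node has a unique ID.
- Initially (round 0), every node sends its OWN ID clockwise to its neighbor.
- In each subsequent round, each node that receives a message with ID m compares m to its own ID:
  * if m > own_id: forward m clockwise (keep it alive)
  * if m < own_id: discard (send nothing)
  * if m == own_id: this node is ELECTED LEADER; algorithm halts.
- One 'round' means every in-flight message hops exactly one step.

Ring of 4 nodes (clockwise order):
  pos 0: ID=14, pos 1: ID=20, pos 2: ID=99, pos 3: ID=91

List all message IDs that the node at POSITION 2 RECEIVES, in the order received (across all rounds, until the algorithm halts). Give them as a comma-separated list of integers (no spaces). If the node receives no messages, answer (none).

Answer: 20,91,99

Derivation:
Round 1: pos1(id20) recv 14: drop; pos2(id99) recv 20: drop; pos3(id91) recv 99: fwd; pos0(id14) recv 91: fwd
Round 2: pos0(id14) recv 99: fwd; pos1(id20) recv 91: fwd
Round 3: pos1(id20) recv 99: fwd; pos2(id99) recv 91: drop
Round 4: pos2(id99) recv 99: ELECTED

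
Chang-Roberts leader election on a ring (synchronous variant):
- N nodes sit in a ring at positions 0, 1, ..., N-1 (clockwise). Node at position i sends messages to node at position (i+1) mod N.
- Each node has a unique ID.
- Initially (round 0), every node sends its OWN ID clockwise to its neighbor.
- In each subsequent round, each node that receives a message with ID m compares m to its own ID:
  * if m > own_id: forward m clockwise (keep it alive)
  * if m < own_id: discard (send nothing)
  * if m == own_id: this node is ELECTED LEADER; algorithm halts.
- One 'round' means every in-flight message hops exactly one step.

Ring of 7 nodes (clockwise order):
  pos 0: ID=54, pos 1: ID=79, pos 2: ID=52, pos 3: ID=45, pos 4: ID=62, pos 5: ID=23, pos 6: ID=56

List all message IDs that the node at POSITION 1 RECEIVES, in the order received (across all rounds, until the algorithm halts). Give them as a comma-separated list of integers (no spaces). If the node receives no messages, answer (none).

Answer: 54,56,62,79

Derivation:
Round 1: pos1(id79) recv 54: drop; pos2(id52) recv 79: fwd; pos3(id45) recv 52: fwd; pos4(id62) recv 45: drop; pos5(id23) recv 62: fwd; pos6(id56) recv 23: drop; pos0(id54) recv 56: fwd
Round 2: pos3(id45) recv 79: fwd; pos4(id62) recv 52: drop; pos6(id56) recv 62: fwd; pos1(id79) recv 56: drop
Round 3: pos4(id62) recv 79: fwd; pos0(id54) recv 62: fwd
Round 4: pos5(id23) recv 79: fwd; pos1(id79) recv 62: drop
Round 5: pos6(id56) recv 79: fwd
Round 6: pos0(id54) recv 79: fwd
Round 7: pos1(id79) recv 79: ELECTED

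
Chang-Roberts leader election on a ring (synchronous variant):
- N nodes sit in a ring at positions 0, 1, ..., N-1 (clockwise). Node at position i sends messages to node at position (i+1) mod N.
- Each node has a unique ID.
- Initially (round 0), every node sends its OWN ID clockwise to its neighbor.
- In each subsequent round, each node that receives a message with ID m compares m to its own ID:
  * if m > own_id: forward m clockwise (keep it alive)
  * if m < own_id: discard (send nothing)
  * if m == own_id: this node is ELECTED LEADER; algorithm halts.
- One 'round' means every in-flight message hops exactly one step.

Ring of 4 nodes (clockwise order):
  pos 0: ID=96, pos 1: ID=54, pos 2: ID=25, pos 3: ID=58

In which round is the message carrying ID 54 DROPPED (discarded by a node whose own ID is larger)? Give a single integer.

Answer: 2

Derivation:
Round 1: pos1(id54) recv 96: fwd; pos2(id25) recv 54: fwd; pos3(id58) recv 25: drop; pos0(id96) recv 58: drop
Round 2: pos2(id25) recv 96: fwd; pos3(id58) recv 54: drop
Round 3: pos3(id58) recv 96: fwd
Round 4: pos0(id96) recv 96: ELECTED
Message ID 54 originates at pos 1; dropped at pos 3 in round 2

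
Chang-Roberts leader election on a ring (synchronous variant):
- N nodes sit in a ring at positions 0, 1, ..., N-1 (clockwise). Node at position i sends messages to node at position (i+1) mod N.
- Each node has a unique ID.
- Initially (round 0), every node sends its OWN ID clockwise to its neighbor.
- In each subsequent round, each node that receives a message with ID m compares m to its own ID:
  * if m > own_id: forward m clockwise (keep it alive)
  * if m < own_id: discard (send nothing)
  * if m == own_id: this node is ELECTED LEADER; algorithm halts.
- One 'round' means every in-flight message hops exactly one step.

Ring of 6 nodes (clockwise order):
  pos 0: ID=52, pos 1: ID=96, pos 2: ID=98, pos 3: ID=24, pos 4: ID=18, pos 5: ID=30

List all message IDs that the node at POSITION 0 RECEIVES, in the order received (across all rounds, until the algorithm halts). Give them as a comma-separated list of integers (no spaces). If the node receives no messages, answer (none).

Round 1: pos1(id96) recv 52: drop; pos2(id98) recv 96: drop; pos3(id24) recv 98: fwd; pos4(id18) recv 24: fwd; pos5(id30) recv 18: drop; pos0(id52) recv 30: drop
Round 2: pos4(id18) recv 98: fwd; pos5(id30) recv 24: drop
Round 3: pos5(id30) recv 98: fwd
Round 4: pos0(id52) recv 98: fwd
Round 5: pos1(id96) recv 98: fwd
Round 6: pos2(id98) recv 98: ELECTED

Answer: 30,98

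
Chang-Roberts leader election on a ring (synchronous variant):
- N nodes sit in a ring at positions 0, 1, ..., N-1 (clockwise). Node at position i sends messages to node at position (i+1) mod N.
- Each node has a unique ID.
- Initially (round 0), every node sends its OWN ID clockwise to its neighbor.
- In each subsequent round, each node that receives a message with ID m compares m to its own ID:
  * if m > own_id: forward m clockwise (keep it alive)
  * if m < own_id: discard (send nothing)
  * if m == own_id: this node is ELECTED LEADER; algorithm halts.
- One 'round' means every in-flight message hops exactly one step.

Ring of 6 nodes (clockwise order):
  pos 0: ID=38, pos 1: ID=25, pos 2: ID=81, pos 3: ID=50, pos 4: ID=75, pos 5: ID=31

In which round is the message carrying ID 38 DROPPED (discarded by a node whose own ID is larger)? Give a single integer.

Round 1: pos1(id25) recv 38: fwd; pos2(id81) recv 25: drop; pos3(id50) recv 81: fwd; pos4(id75) recv 50: drop; pos5(id31) recv 75: fwd; pos0(id38) recv 31: drop
Round 2: pos2(id81) recv 38: drop; pos4(id75) recv 81: fwd; pos0(id38) recv 75: fwd
Round 3: pos5(id31) recv 81: fwd; pos1(id25) recv 75: fwd
Round 4: pos0(id38) recv 81: fwd; pos2(id81) recv 75: drop
Round 5: pos1(id25) recv 81: fwd
Round 6: pos2(id81) recv 81: ELECTED
Message ID 38 originates at pos 0; dropped at pos 2 in round 2

Answer: 2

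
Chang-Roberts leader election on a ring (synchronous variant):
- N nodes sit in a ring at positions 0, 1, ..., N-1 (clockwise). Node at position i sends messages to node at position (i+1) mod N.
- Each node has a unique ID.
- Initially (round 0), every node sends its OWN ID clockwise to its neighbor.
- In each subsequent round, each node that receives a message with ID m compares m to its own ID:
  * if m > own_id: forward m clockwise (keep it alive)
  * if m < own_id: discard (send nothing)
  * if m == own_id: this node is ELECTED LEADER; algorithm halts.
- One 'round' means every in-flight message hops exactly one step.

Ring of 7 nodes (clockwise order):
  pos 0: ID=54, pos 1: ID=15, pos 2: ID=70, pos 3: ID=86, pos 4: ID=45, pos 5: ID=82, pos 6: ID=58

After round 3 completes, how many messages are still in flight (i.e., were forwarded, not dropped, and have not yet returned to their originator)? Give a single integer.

Round 1: pos1(id15) recv 54: fwd; pos2(id70) recv 15: drop; pos3(id86) recv 70: drop; pos4(id45) recv 86: fwd; pos5(id82) recv 45: drop; pos6(id58) recv 82: fwd; pos0(id54) recv 58: fwd
Round 2: pos2(id70) recv 54: drop; pos5(id82) recv 86: fwd; pos0(id54) recv 82: fwd; pos1(id15) recv 58: fwd
Round 3: pos6(id58) recv 86: fwd; pos1(id15) recv 82: fwd; pos2(id70) recv 58: drop
After round 3: 2 messages still in flight

Answer: 2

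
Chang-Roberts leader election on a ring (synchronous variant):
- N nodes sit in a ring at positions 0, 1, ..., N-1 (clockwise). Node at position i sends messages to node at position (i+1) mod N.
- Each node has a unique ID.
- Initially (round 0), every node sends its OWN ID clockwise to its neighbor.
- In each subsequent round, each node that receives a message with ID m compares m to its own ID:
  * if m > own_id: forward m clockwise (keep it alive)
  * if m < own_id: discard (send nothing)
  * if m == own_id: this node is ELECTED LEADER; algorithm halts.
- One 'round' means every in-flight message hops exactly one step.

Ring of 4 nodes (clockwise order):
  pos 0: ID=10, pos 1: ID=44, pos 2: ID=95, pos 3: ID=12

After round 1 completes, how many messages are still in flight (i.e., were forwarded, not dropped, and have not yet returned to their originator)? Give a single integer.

Round 1: pos1(id44) recv 10: drop; pos2(id95) recv 44: drop; pos3(id12) recv 95: fwd; pos0(id10) recv 12: fwd
After round 1: 2 messages still in flight

Answer: 2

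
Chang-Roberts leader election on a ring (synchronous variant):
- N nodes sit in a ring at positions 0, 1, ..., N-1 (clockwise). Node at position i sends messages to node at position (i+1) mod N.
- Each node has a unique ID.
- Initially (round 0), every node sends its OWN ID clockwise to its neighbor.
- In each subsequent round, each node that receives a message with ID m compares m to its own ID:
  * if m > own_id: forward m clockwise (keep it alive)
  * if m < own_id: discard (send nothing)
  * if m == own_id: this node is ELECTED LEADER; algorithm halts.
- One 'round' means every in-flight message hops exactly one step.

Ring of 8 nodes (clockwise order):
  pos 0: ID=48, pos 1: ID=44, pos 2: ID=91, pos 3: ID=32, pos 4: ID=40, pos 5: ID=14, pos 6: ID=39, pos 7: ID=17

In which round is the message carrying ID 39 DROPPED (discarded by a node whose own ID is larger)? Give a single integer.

Round 1: pos1(id44) recv 48: fwd; pos2(id91) recv 44: drop; pos3(id32) recv 91: fwd; pos4(id40) recv 32: drop; pos5(id14) recv 40: fwd; pos6(id39) recv 14: drop; pos7(id17) recv 39: fwd; pos0(id48) recv 17: drop
Round 2: pos2(id91) recv 48: drop; pos4(id40) recv 91: fwd; pos6(id39) recv 40: fwd; pos0(id48) recv 39: drop
Round 3: pos5(id14) recv 91: fwd; pos7(id17) recv 40: fwd
Round 4: pos6(id39) recv 91: fwd; pos0(id48) recv 40: drop
Round 5: pos7(id17) recv 91: fwd
Round 6: pos0(id48) recv 91: fwd
Round 7: pos1(id44) recv 91: fwd
Round 8: pos2(id91) recv 91: ELECTED
Message ID 39 originates at pos 6; dropped at pos 0 in round 2

Answer: 2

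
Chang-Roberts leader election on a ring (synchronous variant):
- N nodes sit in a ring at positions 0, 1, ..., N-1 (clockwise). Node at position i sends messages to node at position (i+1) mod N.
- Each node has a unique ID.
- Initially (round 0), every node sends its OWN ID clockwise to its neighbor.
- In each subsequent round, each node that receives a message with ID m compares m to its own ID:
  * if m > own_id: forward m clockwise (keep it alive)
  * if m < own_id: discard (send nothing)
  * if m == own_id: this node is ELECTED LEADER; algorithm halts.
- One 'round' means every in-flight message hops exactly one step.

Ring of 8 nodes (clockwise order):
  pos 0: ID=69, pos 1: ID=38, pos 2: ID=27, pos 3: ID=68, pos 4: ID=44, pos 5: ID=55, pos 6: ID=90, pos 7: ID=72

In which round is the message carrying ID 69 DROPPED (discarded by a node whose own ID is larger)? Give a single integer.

Answer: 6

Derivation:
Round 1: pos1(id38) recv 69: fwd; pos2(id27) recv 38: fwd; pos3(id68) recv 27: drop; pos4(id44) recv 68: fwd; pos5(id55) recv 44: drop; pos6(id90) recv 55: drop; pos7(id72) recv 90: fwd; pos0(id69) recv 72: fwd
Round 2: pos2(id27) recv 69: fwd; pos3(id68) recv 38: drop; pos5(id55) recv 68: fwd; pos0(id69) recv 90: fwd; pos1(id38) recv 72: fwd
Round 3: pos3(id68) recv 69: fwd; pos6(id90) recv 68: drop; pos1(id38) recv 90: fwd; pos2(id27) recv 72: fwd
Round 4: pos4(id44) recv 69: fwd; pos2(id27) recv 90: fwd; pos3(id68) recv 72: fwd
Round 5: pos5(id55) recv 69: fwd; pos3(id68) recv 90: fwd; pos4(id44) recv 72: fwd
Round 6: pos6(id90) recv 69: drop; pos4(id44) recv 90: fwd; pos5(id55) recv 72: fwd
Round 7: pos5(id55) recv 90: fwd; pos6(id90) recv 72: drop
Round 8: pos6(id90) recv 90: ELECTED
Message ID 69 originates at pos 0; dropped at pos 6 in round 6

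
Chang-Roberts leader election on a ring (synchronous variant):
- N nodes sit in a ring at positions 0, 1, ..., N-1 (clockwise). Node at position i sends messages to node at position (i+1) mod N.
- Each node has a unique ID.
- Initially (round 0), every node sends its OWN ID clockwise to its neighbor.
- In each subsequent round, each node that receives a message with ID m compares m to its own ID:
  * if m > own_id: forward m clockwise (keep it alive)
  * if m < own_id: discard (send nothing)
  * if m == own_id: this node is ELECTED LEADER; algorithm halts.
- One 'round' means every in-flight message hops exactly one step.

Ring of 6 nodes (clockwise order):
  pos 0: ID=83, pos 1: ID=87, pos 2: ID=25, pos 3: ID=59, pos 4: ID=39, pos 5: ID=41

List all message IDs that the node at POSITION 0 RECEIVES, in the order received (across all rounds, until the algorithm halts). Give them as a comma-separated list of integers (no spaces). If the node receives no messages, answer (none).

Answer: 41,59,87

Derivation:
Round 1: pos1(id87) recv 83: drop; pos2(id25) recv 87: fwd; pos3(id59) recv 25: drop; pos4(id39) recv 59: fwd; pos5(id41) recv 39: drop; pos0(id83) recv 41: drop
Round 2: pos3(id59) recv 87: fwd; pos5(id41) recv 59: fwd
Round 3: pos4(id39) recv 87: fwd; pos0(id83) recv 59: drop
Round 4: pos5(id41) recv 87: fwd
Round 5: pos0(id83) recv 87: fwd
Round 6: pos1(id87) recv 87: ELECTED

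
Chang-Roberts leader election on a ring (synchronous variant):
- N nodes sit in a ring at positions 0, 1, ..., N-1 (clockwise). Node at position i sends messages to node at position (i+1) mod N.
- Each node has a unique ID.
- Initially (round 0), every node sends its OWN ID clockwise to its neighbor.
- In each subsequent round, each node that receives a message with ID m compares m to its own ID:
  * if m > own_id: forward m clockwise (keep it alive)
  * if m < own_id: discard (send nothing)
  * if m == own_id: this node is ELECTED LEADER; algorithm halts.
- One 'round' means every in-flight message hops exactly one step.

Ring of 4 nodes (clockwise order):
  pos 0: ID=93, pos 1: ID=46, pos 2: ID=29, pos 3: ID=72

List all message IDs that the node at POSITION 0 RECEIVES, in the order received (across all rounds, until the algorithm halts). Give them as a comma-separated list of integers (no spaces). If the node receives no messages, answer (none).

Round 1: pos1(id46) recv 93: fwd; pos2(id29) recv 46: fwd; pos3(id72) recv 29: drop; pos0(id93) recv 72: drop
Round 2: pos2(id29) recv 93: fwd; pos3(id72) recv 46: drop
Round 3: pos3(id72) recv 93: fwd
Round 4: pos0(id93) recv 93: ELECTED

Answer: 72,93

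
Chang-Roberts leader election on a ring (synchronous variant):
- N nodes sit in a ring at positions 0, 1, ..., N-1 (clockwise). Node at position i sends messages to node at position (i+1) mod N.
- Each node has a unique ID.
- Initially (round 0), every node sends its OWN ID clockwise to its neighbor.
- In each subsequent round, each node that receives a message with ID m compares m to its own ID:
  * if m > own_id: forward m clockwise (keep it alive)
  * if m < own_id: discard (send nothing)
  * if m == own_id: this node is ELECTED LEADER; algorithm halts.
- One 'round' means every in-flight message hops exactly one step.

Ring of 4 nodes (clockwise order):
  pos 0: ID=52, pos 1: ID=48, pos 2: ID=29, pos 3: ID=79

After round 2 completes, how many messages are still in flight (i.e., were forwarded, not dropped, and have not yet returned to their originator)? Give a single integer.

Answer: 2

Derivation:
Round 1: pos1(id48) recv 52: fwd; pos2(id29) recv 48: fwd; pos3(id79) recv 29: drop; pos0(id52) recv 79: fwd
Round 2: pos2(id29) recv 52: fwd; pos3(id79) recv 48: drop; pos1(id48) recv 79: fwd
After round 2: 2 messages still in flight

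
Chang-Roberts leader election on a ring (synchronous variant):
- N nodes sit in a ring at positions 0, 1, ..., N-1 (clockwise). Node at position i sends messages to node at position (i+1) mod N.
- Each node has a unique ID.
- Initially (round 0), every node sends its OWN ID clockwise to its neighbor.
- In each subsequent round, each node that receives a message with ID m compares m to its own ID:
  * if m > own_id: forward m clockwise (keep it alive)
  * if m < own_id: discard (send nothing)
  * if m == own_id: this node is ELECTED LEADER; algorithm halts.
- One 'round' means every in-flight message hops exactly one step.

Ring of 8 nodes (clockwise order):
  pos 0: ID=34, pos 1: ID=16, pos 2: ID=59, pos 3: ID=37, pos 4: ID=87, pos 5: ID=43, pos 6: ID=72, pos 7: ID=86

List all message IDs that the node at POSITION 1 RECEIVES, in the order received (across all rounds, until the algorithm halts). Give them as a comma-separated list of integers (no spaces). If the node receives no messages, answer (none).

Answer: 34,86,87

Derivation:
Round 1: pos1(id16) recv 34: fwd; pos2(id59) recv 16: drop; pos3(id37) recv 59: fwd; pos4(id87) recv 37: drop; pos5(id43) recv 87: fwd; pos6(id72) recv 43: drop; pos7(id86) recv 72: drop; pos0(id34) recv 86: fwd
Round 2: pos2(id59) recv 34: drop; pos4(id87) recv 59: drop; pos6(id72) recv 87: fwd; pos1(id16) recv 86: fwd
Round 3: pos7(id86) recv 87: fwd; pos2(id59) recv 86: fwd
Round 4: pos0(id34) recv 87: fwd; pos3(id37) recv 86: fwd
Round 5: pos1(id16) recv 87: fwd; pos4(id87) recv 86: drop
Round 6: pos2(id59) recv 87: fwd
Round 7: pos3(id37) recv 87: fwd
Round 8: pos4(id87) recv 87: ELECTED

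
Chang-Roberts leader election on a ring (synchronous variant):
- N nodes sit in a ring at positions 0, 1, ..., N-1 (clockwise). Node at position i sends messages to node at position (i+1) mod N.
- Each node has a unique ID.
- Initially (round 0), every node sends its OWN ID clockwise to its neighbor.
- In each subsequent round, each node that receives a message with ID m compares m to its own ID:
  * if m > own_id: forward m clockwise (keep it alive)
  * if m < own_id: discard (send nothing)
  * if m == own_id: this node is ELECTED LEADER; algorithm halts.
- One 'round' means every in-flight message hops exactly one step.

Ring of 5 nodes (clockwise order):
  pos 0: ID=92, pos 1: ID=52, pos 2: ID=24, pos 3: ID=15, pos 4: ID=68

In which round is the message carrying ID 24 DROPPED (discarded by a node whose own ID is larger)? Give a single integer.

Answer: 2

Derivation:
Round 1: pos1(id52) recv 92: fwd; pos2(id24) recv 52: fwd; pos3(id15) recv 24: fwd; pos4(id68) recv 15: drop; pos0(id92) recv 68: drop
Round 2: pos2(id24) recv 92: fwd; pos3(id15) recv 52: fwd; pos4(id68) recv 24: drop
Round 3: pos3(id15) recv 92: fwd; pos4(id68) recv 52: drop
Round 4: pos4(id68) recv 92: fwd
Round 5: pos0(id92) recv 92: ELECTED
Message ID 24 originates at pos 2; dropped at pos 4 in round 2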